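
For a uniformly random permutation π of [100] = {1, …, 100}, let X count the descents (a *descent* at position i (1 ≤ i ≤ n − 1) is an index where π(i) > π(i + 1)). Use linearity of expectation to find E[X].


Write X = Σ X_I over i = 1, …, 99, with X_I the indicator of one descent.
There are 99 indicators.
For each fixed i, the pair (π(i), π(i+1)) is a uniformly random ordered pair of distinct values from {1, …, 100}; by symmetry P[π(i) > π(i+1)] = 1/2.
By linearity: E[X] = 99 · (1/2) = (100 − 1) · (1/2) = 99/2 ≈ 49.50000.

E[X] = 99/2 = 49.50000.


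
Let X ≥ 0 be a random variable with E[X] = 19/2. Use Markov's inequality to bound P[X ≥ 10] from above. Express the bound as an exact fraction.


μ = E[X] = 19/2, a = 10.
Markov: P[X ≥ 10] ≤ μ/a = (19/2)/10 = 19/20.
Numerically: ≈ 0.950.
(Since a = 10 > μ = 9.500, the bound 19/20 is < 1 and informative.)

P[X ≥ 10] ≤ 19/20 ≈ 0.950.


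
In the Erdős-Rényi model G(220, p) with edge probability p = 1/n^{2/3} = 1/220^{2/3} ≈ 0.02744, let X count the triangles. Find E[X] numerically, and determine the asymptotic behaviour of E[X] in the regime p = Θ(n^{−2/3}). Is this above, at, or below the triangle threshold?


Number of potential triangles: C(220, 3) = 1750540.
Each occurs with probability p³ ≈ (0.02744)³ ≈ 2.0661157e-05.
By linearity: E[X] = C(220, 3)·p³ ≈ 1750540 · 2.0661157e-05 ≈ 36.16818.
Since α = 2/3 < 1, p = c/n^{2/3} ≫ 1/n is above the triangle threshold p ~ 1/n. Asymptotically E[X] ~ (c³/6)·n^{3(1−α)} = (1³/6)·n^{1} → ∞; triangles are abundant w.h.p.

E[X] ≈ 36.16818; in regime p = Θ(1/n^{2/3}) E[X] diverges (above the triangle threshold p ~ 1/n).


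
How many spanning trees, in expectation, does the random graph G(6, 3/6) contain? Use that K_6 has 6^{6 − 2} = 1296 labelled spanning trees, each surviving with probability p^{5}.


K_6 has 6^{6 − 2} = 1296 labelled spanning trees.
For each such spanning tree H, let X_H = 1 if all 5 edges of H are present in G. Then P[X_H = 1] = p^{5} = (1/2)^{5} = 1/32.
By linearity of expectation: E[X] = Σ_H E[X_H] = 1296 · p^{5} = 1296 · 1/32 = 81/2.
Numerically: E[X] ≈ 40.5.

E[X] = 1296 · (1/2)^{5} = 81/2 ≈ 40.5.


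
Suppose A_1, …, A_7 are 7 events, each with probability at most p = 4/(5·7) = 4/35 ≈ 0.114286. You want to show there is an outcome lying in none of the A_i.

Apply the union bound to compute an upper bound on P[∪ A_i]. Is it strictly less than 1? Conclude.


Union bound: P[∪_{i=1}^{7} A_i] ≤ Σ_i P[A_i] ≤ 7·p = 7·(4/35) = 4/5.
Numerically: 4/5 ≈ 0.800000.
Is 4/5 < 1? YES.
Since P[∪ A_i] ≤ 4/5 < 1, the complement has P[∩ A_i^c] ≥ 1 − 4/5 = 1/5 > 0, so some outcome avoids every A_i.

7·p = 4/5 ≈ 0.800000; existence CERTIFIED by the union bound.


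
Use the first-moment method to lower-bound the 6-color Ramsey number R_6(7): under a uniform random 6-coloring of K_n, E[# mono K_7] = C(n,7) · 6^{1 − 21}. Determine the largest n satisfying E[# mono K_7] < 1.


We need C(n, 7) · 6^{1 − 21} < 1, i.e. C(n, 7) < 6^{21 − 1} = 3656158440062976.
Check values of n near the boundary:
  n = 565: C(565, 7) = 3513212521235560; 3513212521235560 < 3656158440062976? YES
  n = 566: C(566, 7) = 3557206237959440; 3557206237959440 < 3656158440062976? YES
  n = 567: C(567, 7) = 3601671315933933; 3601671315933933 < 3656158440062976? YES
  n = 568: C(568, 7) = 3646611956239704; 3646611956239704 < 3656158440062976? YES
  n = 569: C(569, 7) = 3692032389858348; 3692032389858348 < 3656158440062976? NO
  n = 570: C(570, 7) = 3737936877831720; 3737936877831720 < 3656158440062976? NO
  n = 571: C(571, 7) = 3784329711421830; 3784329711421830 < 3656158440062976? NO
The largest n with C(n, 7) < 3656158440062976 is n = 568 (where E[X] = 16882462760369/16926659444736 ≈ 0.9973889). Hence R_6(7) > 568, i.e. R_6(7) ≥ 569.

Largest n = 568; hence R_6(7) > 568.


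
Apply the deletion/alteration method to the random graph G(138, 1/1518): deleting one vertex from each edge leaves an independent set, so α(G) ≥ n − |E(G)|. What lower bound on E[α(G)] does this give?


E[|E(G)|] = C(138, 2)·p = 9453 · (1/1518) = 137/22.
E[α(G)] ≥ n − E[|E(G)|] = 138 − 137/22 = 2899/22.
Numerically: ≈ 131.773.
(This is only a lower bound; the true E[α(G)] may be larger.)

E[α(G)] ≥ 2899/22 ≈ 131.773.


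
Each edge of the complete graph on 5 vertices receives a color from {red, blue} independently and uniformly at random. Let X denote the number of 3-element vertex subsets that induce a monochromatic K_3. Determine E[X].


Let X = Σ_S X_S over the C(5, 3) = 10 subsets S of size 3, where X_S = 1 if the K_3 on S is monochromatic.
For a fixed S, the K_3 on S has C(3, 2) = 3 edges. P[all 3 edges red] = (1/2)^3, and likewise for blue, so P[monochromatic] = 2·(1/2)^3 = 2^{1 − 3} = 1/4.
By linearity: E[X] = C(5, 3) · 2^{1 − 3} = 10 · 1/4 = 5/2.
Numerically: E[X] ≈ 2.5000.

E[X] = C(5,3)·2^(1−C(3,2)) = 5/2 ≈ 2.5000.


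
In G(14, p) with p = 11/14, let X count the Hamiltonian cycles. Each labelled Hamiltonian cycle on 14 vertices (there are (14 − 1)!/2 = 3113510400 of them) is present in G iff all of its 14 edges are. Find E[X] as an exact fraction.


K_14 has (14 − 1)!/2 = 3113510400 labelled Hamiltonian cycles.
For each such Hamiltonian cycle H, let X_H = 1 if all 14 edges of H are present in G. Then P[X_H = 1] = p^{14} = (11/14)^{14} = 379749833583241/11112006825558016.
By linearity of expectation: E[X] = Σ_H E[X_H] = 3113510400 · p^{14} = 3113510400 · 379749833583241/11112006825558016 = 329898174179601037725/3100448333024.
Numerically: E[X] ≈ 1.06403e+08.

E[X] = 3113510400 · (11/14)^{14} = 329898174179601037725/3100448333024 ≈ 1.06403e+08.


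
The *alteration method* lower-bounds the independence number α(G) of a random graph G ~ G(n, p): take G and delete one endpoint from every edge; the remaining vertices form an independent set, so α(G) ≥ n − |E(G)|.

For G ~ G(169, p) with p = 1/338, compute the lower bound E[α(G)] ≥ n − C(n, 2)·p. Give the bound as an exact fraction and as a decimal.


E[|E(G)|] = C(169, 2)·p = 14196 · (1/338) = 42.
E[α(G)] ≥ n − E[|E(G)|] = 169 − 42 = 127.
Numerically: ≈ 127.00000.
(This is only a lower bound; the true E[α(G)] may be larger.)

E[α(G)] ≥ 127 ≈ 127.00000.


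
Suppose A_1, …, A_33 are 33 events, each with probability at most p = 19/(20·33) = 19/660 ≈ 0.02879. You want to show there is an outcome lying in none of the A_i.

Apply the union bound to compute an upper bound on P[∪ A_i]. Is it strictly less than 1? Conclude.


Union bound: P[∪_{i=1}^{33} A_i] ≤ Σ_i P[A_i] ≤ 33·p = 33·(19/660) = 19/20.
Numerically: 19/20 ≈ 0.95000.
Is 19/20 < 1? YES.
Since P[∪ A_i] ≤ 19/20 < 1, the complement has P[∩ A_i^c] ≥ 1 − 19/20 = 1/20 > 0, so some outcome avoids every A_i.

33·p = 19/20 ≈ 0.95000; existence CERTIFIED by the union bound.


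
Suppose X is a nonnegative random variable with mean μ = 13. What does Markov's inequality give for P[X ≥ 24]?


μ = E[X] = 13, a = 24.
Markov: P[X ≥ 24] ≤ μ/a = (13)/24 = 13/24.
Numerically: ≈ 0.54167.
(Since a = 24 > μ = 13.00000, the bound 13/24 is < 1 and informative.)

P[X ≥ 24] ≤ 13/24 ≈ 0.54167.


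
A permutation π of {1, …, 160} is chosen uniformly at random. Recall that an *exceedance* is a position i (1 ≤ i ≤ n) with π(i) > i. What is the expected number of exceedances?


Write X = Σ_{i=1}^{160} X_i, where X_i = 1_{π(i) > i}.
For each fixed i, π(i) is uniform over {1, …, 160} (marginal of a uniform permutation), so P[π(i) > i] = (n − i)/n. Summing: Σ_{i=1}^{160} (n − i)/n = (0 + 1 + … + 159)/160 = 160(160 − 1)/(2·160) = (160 − 1)/2.
Hence E[X] = Σ_{i=1}^{160} (160 − i)/160 = 159/2 ≈ 79.500000.

E[X] = 159/2 = 79.500000.


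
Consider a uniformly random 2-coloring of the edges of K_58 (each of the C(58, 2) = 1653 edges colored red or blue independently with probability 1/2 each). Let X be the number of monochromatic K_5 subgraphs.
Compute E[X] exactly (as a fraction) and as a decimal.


Let X = Σ_S X_S over the C(58, 5) = 4582116 subsets S of size 5, where X_S = 1 if the K_5 on S is monochromatic.
For a fixed S, the K_5 on S has C(5, 2) = 10 edges. P[all 10 edges red] = (1/2)^10, and likewise for blue, so P[monochromatic] = 2·(1/2)^10 = 2^{1 − 10} = 1/512.
Summing: E[X] = C(58, 5) · 2^{1 − 10} = 4582116 · 1/512 = 1145529/128.
Numerically: E[X] ≈ 8949.44531.

E[X] = C(58,5)·2^(1−C(5,2)) = 1145529/128 ≈ 8949.44531.


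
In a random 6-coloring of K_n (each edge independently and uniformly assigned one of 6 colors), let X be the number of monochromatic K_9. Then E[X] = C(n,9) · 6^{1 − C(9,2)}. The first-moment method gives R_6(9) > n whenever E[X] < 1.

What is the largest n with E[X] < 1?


We need C(n, 9) · 6^{1 − 36} < 1, i.e. C(n, 9) < 6^{36 − 1} = 1719070799748422591028658176.
Check values of n near the boundary:
  n = 4407: C(4407, 9) = 1713856532599459170657070050; 1713856532599459170657070050 < 1719070799748422591028658176? YES
  n = 4408: C(4408, 9) = 1717362945146264156457459600; 1717362945146264156457459600 < 1719070799748422591028658176? YES
  n = 4409: C(4409, 9) = 1720875732988608787686577131; 1720875732988608787686577131 < 1719070799748422591028658176? NO
  n = 4410: C(4410, 9) = 1724394906266704102180823710; 1724394906266704102180823710 < 1719070799748422591028658176? NO
  n = 4411: C(4411, 9) = 1727920475134582415883601405; 1727920475134582415883601405 < 1719070799748422591028658176? NO
The largest n with C(n, 9) < 1719070799748422591028658176 is n = 4408 (where E[X] = 35778394690547169926197075/35813974994758803979763712 ≈ 0.9990). Hence R_6(9) > 4408, i.e. R_6(9) ≥ 4409.

Largest n = 4408; hence R_6(9) > 4408.


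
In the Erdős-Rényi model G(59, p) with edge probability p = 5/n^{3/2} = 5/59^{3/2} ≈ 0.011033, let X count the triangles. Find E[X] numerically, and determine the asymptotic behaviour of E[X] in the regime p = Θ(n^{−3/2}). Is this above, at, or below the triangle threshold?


Number of potential triangles: C(59, 3) = 32509.
Each occurs with probability p³ ≈ (0.011033)³ ≈ 1.3429998e-06.
By linearity: E[X] = C(59, 3)·p³ ≈ 32509 · 1.3429998e-06 ≈ 0.04366.
Since α = 3/2 > 1, p = c/n^{3/2} = o(1/n) is below the triangle threshold p ~ 1/n. Asymptotically E[X] ~ (c³/6)·n^{3(1−α)} = (5³/6)·n^{-1.5} → 0, so by Markov's inequality G has no triangles w.h.p.

E[X] ≈ 0.04366; in regime p = Θ(1/n^{3/2}) E[X] tends to 0 (below the triangle threshold p ~ 1/n).


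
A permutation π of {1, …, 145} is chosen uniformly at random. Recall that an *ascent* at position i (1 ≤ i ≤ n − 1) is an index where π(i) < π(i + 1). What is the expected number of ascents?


Write X = Σ X_I over i = 1, …, 144, with X_I the indicator of one ascent.
There are 144 indicators.
For each fixed i, the pair (π(i), π(i+1)) is a uniformly random ordered pair of distinct values from {1, …, 145}; by symmetry P[π(i) < π(i+1)] = 1/2.
By linearity: E[X] = 144 · (1/2) = (145 − 1) · (1/2) = 72 ≈ 72.00000.

E[X] = 72 = 72.00000.


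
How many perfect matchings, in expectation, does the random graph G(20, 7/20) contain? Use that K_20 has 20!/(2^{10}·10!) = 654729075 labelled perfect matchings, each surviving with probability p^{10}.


K_20 has 20!/(2^{10}·10!) = 654729075 labelled perfect matchings.
For each such perfect matching H, let X_H = 1 if all 10 edges of H are present in G. Then P[X_H = 1] = p^{10} = (7/20)^{10} = 282475249/10240000000000.
By linearity: E[X] = Σ_H E[X_H] = 654729075 · p^{10} = 654729075 · 282475249/10240000000000 = 7397790339526587/409600000000.
Numerically: E[X] ≈ 1.81e+04.

E[X] = 654729075 · (7/20)^{10} = 7397790339526587/409600000000 ≈ 1.81e+04.


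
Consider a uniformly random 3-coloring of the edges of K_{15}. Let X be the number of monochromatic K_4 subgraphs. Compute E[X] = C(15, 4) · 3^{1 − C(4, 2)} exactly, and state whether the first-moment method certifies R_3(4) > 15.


E[X] = C(15, 4) · 3^{1 − 6} = 1365 · 3^{−5} = 1365/243.
As a reduced fraction: E[X] = 455/81 ≈ 5.617.
Is E[X] < 1? NO.
Since E[X] ≥ 1, the first-moment bound is inconclusive at n = 15; it does NOT by itself certify R_3(4) > 15.

E[X] = 455/81 ≈ 5.617; E[X] ≥ 1; first-moment method inconclusive here.


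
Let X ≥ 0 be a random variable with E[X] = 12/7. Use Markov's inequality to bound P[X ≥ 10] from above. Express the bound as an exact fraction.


μ = E[X] = 12/7, a = 10.
Markov: P[X ≥ 10] ≤ μ/a = (12/7)/10 = 6/35.
Numerically: ≈ 0.171.
(Since a = 10 > μ = 1.714, the bound 6/35 is < 1 and informative.)

P[X ≥ 10] ≤ 6/35 ≈ 0.171.


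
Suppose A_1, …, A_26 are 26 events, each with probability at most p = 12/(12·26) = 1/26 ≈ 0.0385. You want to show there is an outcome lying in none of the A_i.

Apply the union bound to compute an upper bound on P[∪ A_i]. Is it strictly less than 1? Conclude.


Union bound: P[∪_{i=1}^{26} A_i] ≤ Σ_i P[A_i] ≤ 26·p = 26·(1/26) = 1.
Numerically: 1 ≈ 1.0000.
Is 1 < 1? NO.
Since the bound 1 is ≥ 1, the union bound is uninformative here; it does NOT by itself certify existence.

26·p = 1 ≈ 1.0000; existence NOT certified by the union bound.


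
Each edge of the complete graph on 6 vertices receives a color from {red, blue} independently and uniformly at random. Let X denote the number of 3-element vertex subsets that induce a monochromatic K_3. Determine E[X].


Let X = Σ_S X_S over the C(6, 3) = 20 subsets S of size 3, where X_S = 1 if the K_3 on S is monochromatic.
For a fixed S, the K_3 on S has C(3, 2) = 3 edges. P[all 3 edges red] = (1/2)^3, and likewise for blue, so P[monochromatic] = 2·(1/2)^3 = 2^{1 − 3} = 1/4.
Summing: E[X] = C(6, 3) · 2^{1 − 3} = 20 · 1/4 = 5.
Numerically: E[X] ≈ 5.000.

E[X] = C(6,3)·2^(1−C(3,2)) = 5 ≈ 5.000.


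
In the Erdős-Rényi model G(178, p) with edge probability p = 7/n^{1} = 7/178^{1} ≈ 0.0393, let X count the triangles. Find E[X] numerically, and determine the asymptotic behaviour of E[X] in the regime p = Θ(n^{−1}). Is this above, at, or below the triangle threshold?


Number of potential triangles: C(178, 3) = 924176.
Each occurs with probability p³ ≈ (0.0393)³ ≈ 6.08183e-05.
By linearity: E[X] = C(178, 3)·p³ ≈ 924176 · 6.08183e-05 ≈ 56.207.
Here α = 1, so p = 7/n is exactly at the triangle threshold p ~ 1/n. Asymptotically E[X] → c³/6 = 7³/6 = 343/6 ≈ 57.167, a bounded constant. In this regime the triangle count is asymptotically Poisson(c³/6).

E[X] ≈ 56.207; in regime p = Θ(1/n^{1}) E[X] stays bounded (at the triangle threshold p ~ 1/n).


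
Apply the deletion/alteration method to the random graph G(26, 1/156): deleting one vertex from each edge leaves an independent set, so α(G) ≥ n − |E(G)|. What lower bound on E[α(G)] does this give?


E[|E(G)|] = C(26, 2)·p = 325 · (1/156) = 25/12.
E[α(G)] ≥ n − E[|E(G)|] = 26 − 25/12 = 287/12.
Numerically: ≈ 23.917.
(This is only a lower bound; the true E[α(G)] may be larger.)

E[α(G)] ≥ 287/12 ≈ 23.917.


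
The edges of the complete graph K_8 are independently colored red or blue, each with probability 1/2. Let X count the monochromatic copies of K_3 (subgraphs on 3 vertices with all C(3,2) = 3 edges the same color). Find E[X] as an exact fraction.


Let X = Σ_S X_S over the C(8, 3) = 56 subsets S of size 3, where X_S = 1 if the K_3 on S is monochromatic.
For a fixed S, the K_3 on S has C(3, 2) = 3 edges. P[all 3 edges red] = (1/2)^3, and likewise for blue, so P[monochromatic] = 2·(1/2)^3 = 2^{1 − 3} = 1/4.
Summing: E[X] = C(8, 3) · 2^{1 − 3} = 56 · 1/4 = 14.
Numerically: E[X] ≈ 14.000000.

E[X] = C(8,3)·2^(1−C(3,2)) = 14 ≈ 14.000000.


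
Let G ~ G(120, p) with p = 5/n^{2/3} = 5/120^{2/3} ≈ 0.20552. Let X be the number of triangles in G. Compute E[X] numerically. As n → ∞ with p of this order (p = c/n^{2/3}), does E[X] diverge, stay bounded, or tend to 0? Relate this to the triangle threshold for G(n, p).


Number of potential triangles: C(120, 3) = 280840.
Each occurs with probability p³ ≈ (0.20552)³ ≈ 8.6805556e-03.
By linearity: E[X] = C(120, 3)·p³ ≈ 280840 · 8.6805556e-03 ≈ 2437.84722.
Since α = 2/3 < 1, p = c/n^{2/3} ≫ 1/n is above the triangle threshold p ~ 1/n. Asymptotically E[X] ~ (c³/6)·n^{3(1−α)} = (5³/6)·n^{1} → ∞; triangles are abundant w.h.p.

E[X] ≈ 2437.84722; in regime p = Θ(1/n^{2/3}) E[X] diverges (above the triangle threshold p ~ 1/n).


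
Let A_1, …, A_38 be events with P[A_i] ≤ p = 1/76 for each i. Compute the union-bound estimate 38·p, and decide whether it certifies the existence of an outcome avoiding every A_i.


Union bound: P[∪_{i=1}^{38} A_i] ≤ Σ_i P[A_i] ≤ 38·p = 38·(1/76) = 1/2.
Numerically: 1/2 ≈ 0.500.
Is 1/2 < 1? YES.
Since P[∪ A_i] ≤ 1/2 < 1, the complement has P[∩ A_i^c] ≥ 1 − 1/2 = 1/2 > 0, so some outcome avoids every A_i.

38·p = 1/2 ≈ 0.500; existence CERTIFIED by the union bound.


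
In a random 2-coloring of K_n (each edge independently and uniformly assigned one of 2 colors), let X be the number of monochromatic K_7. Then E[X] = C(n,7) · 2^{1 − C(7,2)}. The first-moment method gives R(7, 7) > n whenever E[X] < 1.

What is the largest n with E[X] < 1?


We need C(n, 7) · 2^{1 − 21} < 1, i.e. C(n, 7) < 2^{21 − 1} = 1048576.
Check values of n near the boundary:
  n = 25: C(25, 7) = 480700; 480700 < 1048576? YES
  n = 26: C(26, 7) = 657800; 657800 < 1048576? YES
  n = 27: C(27, 7) = 888030; 888030 < 1048576? YES
  n = 28: C(28, 7) = 1184040; 1184040 < 1048576? NO
  n = 29: C(29, 7) = 1560780; 1560780 < 1048576? NO
The largest n with C(n, 7) < 1048576 is n = 27 (where E[X] = 444015/524288 ≈ 0.8469). Hence R(7, 7) > 27, i.e. R(7, 7) ≥ 28.

Largest n = 27; hence R(7, 7) > 27.


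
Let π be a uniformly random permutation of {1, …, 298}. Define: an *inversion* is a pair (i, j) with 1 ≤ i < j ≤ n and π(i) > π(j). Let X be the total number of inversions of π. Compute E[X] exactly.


Write X = Σ X_I over the C(298, 2) = 44253 pairs i < j, with X_I the indicator of one inversion.
There are 44253 indicators.
For each fixed pair i < j, the values π(i) and π(j) are two distinct elements of {1, …, 298} in uniformly random order; by symmetry P[π(i) > π(j)] = 1/2.
By linearity: E[X] = 44253 · (1/2) = C(298, 2) · (1/2) = 44253/2 = 44253/2 ≈ 22126.500.

E[X] = 44253/2 = 22126.500.


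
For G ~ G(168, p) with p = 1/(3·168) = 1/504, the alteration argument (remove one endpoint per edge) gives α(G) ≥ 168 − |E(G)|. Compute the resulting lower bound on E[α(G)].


E[|E(G)|] = C(168, 2)·p = 14028 · (1/504) = 167/6.
E[α(G)] ≥ n − E[|E(G)|] = 168 − 167/6 = 841/6.
Numerically: ≈ 140.167.
(This is only a lower bound; the true E[α(G)] may be larger.)

E[α(G)] ≥ 841/6 ≈ 140.167.


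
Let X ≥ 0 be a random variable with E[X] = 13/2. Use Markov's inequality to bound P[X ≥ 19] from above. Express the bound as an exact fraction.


μ = E[X] = 13/2, a = 19.
Markov: P[X ≥ 19] ≤ μ/a = (13/2)/19 = 13/38.
Numerically: ≈ 0.342.
(Since a = 19 > μ = 6.500, the bound 13/38 is < 1 and informative.)

P[X ≥ 19] ≤ 13/38 ≈ 0.342.


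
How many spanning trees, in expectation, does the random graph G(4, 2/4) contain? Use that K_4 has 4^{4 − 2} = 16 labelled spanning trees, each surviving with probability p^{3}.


K_4 has 4^{4 − 2} = 16 labelled spanning trees.
For each such spanning tree H, let X_H = 1 if all 3 edges of H are present in G. Then P[X_H = 1] = p^{3} = (1/2)^{3} = 1/8.
Summing the indicators: E[X] = Σ_H E[X_H] = 16 · p^{3} = 16 · 1/8 = 2.
Numerically: E[X] ≈ 2.

E[X] = 16 · (1/2)^{3} = 2 ≈ 2.


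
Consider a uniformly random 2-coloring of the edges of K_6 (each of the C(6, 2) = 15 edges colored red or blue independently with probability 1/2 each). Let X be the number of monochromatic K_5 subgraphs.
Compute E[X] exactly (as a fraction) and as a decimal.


Let X = Σ_S X_S over the C(6, 5) = 6 subsets S of size 5, where X_S = 1 if the K_5 on S is monochromatic.
For a fixed S, the K_5 on S has C(5, 2) = 10 edges. P[all 10 edges red] = (1/2)^10, and likewise for blue, so P[monochromatic] = 2·(1/2)^10 = 2^{1 − 10} = 1/512.
By linearity: E[X] = C(6, 5) · 2^{1 − 10} = 6 · 1/512 = 3/256.
Numerically: E[X] ≈ 0.0117.

E[X] = C(6,5)·2^(1−C(5,2)) = 3/256 ≈ 0.0117.


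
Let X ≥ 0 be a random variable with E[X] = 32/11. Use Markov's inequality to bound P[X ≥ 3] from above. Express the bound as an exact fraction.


μ = E[X] = 32/11, a = 3.
Markov: P[X ≥ 3] ≤ μ/a = (32/11)/3 = 32/33.
Numerically: ≈ 0.96970.
(Since a = 3 > μ = 2.90909, the bound 32/33 is < 1 and informative.)

P[X ≥ 3] ≤ 32/33 ≈ 0.96970.


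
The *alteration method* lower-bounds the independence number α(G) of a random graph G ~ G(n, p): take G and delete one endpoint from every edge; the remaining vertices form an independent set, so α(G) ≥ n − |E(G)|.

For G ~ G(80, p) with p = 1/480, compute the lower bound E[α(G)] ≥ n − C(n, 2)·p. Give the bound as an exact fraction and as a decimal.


E[|E(G)|] = C(80, 2)·p = 3160 · (1/480) = 79/12.
E[α(G)] ≥ n − E[|E(G)|] = 80 − 79/12 = 881/12.
Numerically: ≈ 73.416667.
(This is only a lower bound; the true E[α(G)] may be larger.)

E[α(G)] ≥ 881/12 ≈ 73.416667.


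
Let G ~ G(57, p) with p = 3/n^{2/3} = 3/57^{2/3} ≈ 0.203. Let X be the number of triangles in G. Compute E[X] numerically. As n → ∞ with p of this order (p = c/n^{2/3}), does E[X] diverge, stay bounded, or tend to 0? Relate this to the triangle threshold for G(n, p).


Number of potential triangles: C(57, 3) = 29260.
Each occurs with probability p³ ≈ (0.203)³ ≈ 8.31025e-03.
By linearity: E[X] = C(57, 3)·p³ ≈ 29260 · 8.31025e-03 ≈ 243.158.
Since α = 2/3 < 1, p = c/n^{2/3} ≫ 1/n is above the triangle threshold p ~ 1/n. Asymptotically E[X] ~ (c³/6)·n^{3(1−α)} = (3³/6)·n^{1} → ∞; triangles are abundant w.h.p.

E[X] ≈ 243.158; in regime p = Θ(1/n^{2/3}) E[X] diverges (above the triangle threshold p ~ 1/n).


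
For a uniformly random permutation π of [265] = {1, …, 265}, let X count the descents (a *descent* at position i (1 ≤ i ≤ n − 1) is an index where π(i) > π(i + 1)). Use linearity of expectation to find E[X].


Write X = Σ X_I over i = 1, …, 264, with X_I the indicator of one descent.
There are 264 indicators.
For each fixed i, the pair (π(i), π(i+1)) is a uniformly random ordered pair of distinct values from {1, …, 265}; by symmetry P[π(i) > π(i+1)] = 1/2.
By linearity: E[X] = 264 · (1/2) = (265 − 1) · (1/2) = 132 ≈ 132.00000.

E[X] = 132 = 132.00000.


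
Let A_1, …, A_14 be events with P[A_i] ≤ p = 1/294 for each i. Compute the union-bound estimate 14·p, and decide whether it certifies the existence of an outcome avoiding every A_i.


Union bound: P[∪_{i=1}^{14} A_i] ≤ Σ_i P[A_i] ≤ 14·p = 14·(1/294) = 1/21.
Numerically: 1/21 ≈ 0.0476190.
Is 1/21 < 1? YES.
Since P[∪ A_i] ≤ 1/21 < 1, the complement has P[∩ A_i^c] ≥ 1 − 1/21 = 20/21 > 0, so some outcome avoids every A_i.

14·p = 1/21 ≈ 0.0476190; existence CERTIFIED by the union bound.


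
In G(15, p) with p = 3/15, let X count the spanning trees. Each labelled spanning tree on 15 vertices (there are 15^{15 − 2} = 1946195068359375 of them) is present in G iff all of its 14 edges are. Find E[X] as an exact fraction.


K_15 has 15^{15 − 2} = 1946195068359375 labelled spanning trees.
For each such spanning tree H, let X_H = 1 if all 14 edges of H are present in G. Then P[X_H = 1] = p^{14} = (1/5)^{14} = 1/6103515625.
By linearity: E[X] = Σ_H E[X_H] = 1946195068359375 · p^{14} = 1946195068359375 · 1/6103515625 = 1594323/5.
Numerically: E[X] ≈ 3.1886e+05.

E[X] = 1946195068359375 · (1/5)^{14} = 1594323/5 ≈ 3.1886e+05.


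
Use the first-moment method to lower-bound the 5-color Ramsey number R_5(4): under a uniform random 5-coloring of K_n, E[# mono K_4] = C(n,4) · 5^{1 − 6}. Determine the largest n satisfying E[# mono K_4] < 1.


We need C(n, 4) · 5^{1 − 6} < 1, i.e. C(n, 4) < 5^{6 − 1} = 3125.
Check values of n near the boundary:
  n = 16: C(16, 4) = 1820; 1820 < 3125? YES
  n = 17: C(17, 4) = 2380; 2380 < 3125? YES
  n = 18: C(18, 4) = 3060; 3060 < 3125? YES
  n = 19: C(19, 4) = 3876; 3876 < 3125? NO
  n = 20: C(20, 4) = 4845; 4845 < 3125? NO
  n = 21: C(21, 4) = 5985; 5985 < 3125? NO
The largest n with C(n, 4) < 3125 is n = 18 (where E[X] = 612/625 ≈ 0.9792). Hence R_5(4) > 18, i.e. R_5(4) ≥ 19.

Largest n = 18; hence R_5(4) > 18.


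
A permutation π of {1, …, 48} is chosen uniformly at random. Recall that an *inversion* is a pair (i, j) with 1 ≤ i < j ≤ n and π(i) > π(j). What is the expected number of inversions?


Write X = Σ X_I over the C(48, 2) = 1128 pairs i < j, with X_I the indicator of one inversion.
There are 1128 indicators.
For each fixed pair i < j, the values π(i) and π(j) are two distinct elements of {1, …, 48} in uniformly random order; by symmetry P[π(i) > π(j)] = 1/2.
By linearity: E[X] = 1128 · (1/2) = C(48, 2) · (1/2) = 1128/2 = 564 ≈ 564.0000.

E[X] = 564 = 564.0000.


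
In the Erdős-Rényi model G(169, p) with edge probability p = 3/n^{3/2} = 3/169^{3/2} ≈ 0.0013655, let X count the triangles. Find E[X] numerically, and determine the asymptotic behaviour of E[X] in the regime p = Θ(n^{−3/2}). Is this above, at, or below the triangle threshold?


Number of potential triangles: C(169, 3) = 790244.
Each occurs with probability p³ ≈ (0.0013655)³ ≈ 2.5460891e-09.
By linearity: E[X] = C(169, 3)·p³ ≈ 790244 · 2.5460891e-09 ≈ 0.00201.
Since α = 3/2 > 1, p = c/n^{3/2} = o(1/n) is below the triangle threshold p ~ 1/n. Asymptotically E[X] ~ (c³/6)·n^{3(1−α)} = (3³/6)·n^{-1.5} → 0, so by Markov's inequality G has no triangles w.h.p.

E[X] ≈ 0.00201; in regime p = Θ(1/n^{3/2}) E[X] tends to 0 (below the triangle threshold p ~ 1/n).


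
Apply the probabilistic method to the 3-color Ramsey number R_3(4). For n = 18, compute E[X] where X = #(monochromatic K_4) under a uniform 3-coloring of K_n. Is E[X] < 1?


E[X] = C(18, 4) · 3^{1 − 6} = 3060 · 3^{−5} = 3060/243.
As a reduced fraction: E[X] = 340/27 ≈ 12.592593.
Is E[X] < 1? NO.
Since E[X] ≥ 1, the first-moment bound is inconclusive at n = 18; it does NOT by itself certify R_3(4) > 18.

E[X] = 340/27 ≈ 12.592593; E[X] ≥ 1; first-moment method inconclusive here.


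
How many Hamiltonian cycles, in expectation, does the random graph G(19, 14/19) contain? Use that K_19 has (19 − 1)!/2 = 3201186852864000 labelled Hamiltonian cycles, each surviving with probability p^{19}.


K_19 has (19 − 1)!/2 = 3201186852864000 labelled Hamiltonian cycles.
For each such Hamiltonian cycle H, let X_H = 1 if all 19 edges of H are present in G. Then P[X_H = 1] = p^{19} = (14/19)^{19} = 5976303958948914397184/1978419655660313589123979.
Summing the indicators: E[X] = Σ_H E[X_H] = 3201186852864000 · p^{19} = 3201186852864000 · 5976303958948914397184/1978419655660313589123979 = 19131265662106339128470788663934976000/1978419655660313589123979.
Numerically: E[X] ≈ 9.66997e+12.

E[X] = 3201186852864000 · (14/19)^{19} = 19131265662106339128470788663934976000/1978419655660313589123979 ≈ 9.66997e+12.


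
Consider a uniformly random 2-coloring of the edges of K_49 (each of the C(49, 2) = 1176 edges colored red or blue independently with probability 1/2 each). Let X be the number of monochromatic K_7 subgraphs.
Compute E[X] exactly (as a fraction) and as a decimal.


Let X = Σ_S X_S over the C(49, 7) = 85900584 subsets S of size 7, where X_S = 1 if the K_7 on S is monochromatic.
For a fixed S, the K_7 on S has C(7, 2) = 21 edges. P[all 21 edges red] = (1/2)^21, and likewise for blue, so P[monochromatic] = 2·(1/2)^21 = 2^{1 − 21} = 1/1048576.
By linearity: E[X] = C(49, 7) · 2^{1 − 21} = 85900584 · 1/1048576 = 10737573/131072.
Numerically: E[X] ≈ 81.921.

E[X] = C(49,7)·2^(1−C(7,2)) = 10737573/131072 ≈ 81.921.


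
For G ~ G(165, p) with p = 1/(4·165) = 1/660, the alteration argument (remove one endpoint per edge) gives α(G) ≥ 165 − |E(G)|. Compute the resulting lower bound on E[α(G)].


E[|E(G)|] = C(165, 2)·p = 13530 · (1/660) = 41/2.
E[α(G)] ≥ n − E[|E(G)|] = 165 − 41/2 = 289/2.
Numerically: ≈ 144.5000.
(This is only a lower bound; the true E[α(G)] may be larger.)

E[α(G)] ≥ 289/2 ≈ 144.5000.


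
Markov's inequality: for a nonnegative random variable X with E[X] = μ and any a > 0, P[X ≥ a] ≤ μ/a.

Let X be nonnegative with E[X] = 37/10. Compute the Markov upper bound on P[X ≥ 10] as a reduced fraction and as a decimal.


μ = E[X] = 37/10, a = 10.
Markov: P[X ≥ 10] ≤ μ/a = (37/10)/10 = 37/100.
Numerically: ≈ 0.37000.
(Since a = 10 > μ = 3.70000, the bound 37/100 is < 1 and informative.)

P[X ≥ 10] ≤ 37/100 ≈ 0.37000.


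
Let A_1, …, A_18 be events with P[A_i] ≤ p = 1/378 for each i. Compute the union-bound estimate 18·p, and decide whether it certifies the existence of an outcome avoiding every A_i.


Union bound: P[∪_{i=1}^{18} A_i] ≤ Σ_i P[A_i] ≤ 18·p = 18·(1/378) = 1/21.
Numerically: 1/21 ≈ 0.047619.
Is 1/21 < 1? YES.
Since P[∪ A_i] ≤ 1/21 < 1, the complement has P[∩ A_i^c] ≥ 1 − 1/21 = 20/21 > 0, so some outcome avoids every A_i.

18·p = 1/21 ≈ 0.047619; existence CERTIFIED by the union bound.


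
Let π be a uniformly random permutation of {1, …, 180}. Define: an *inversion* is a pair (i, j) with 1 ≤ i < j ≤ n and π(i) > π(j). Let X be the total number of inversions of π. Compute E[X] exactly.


Write X = Σ X_I over the C(180, 2) = 16110 pairs i < j, with X_I the indicator of one inversion.
There are 16110 indicators.
For each fixed pair i < j, the values π(i) and π(j) are two distinct elements of {1, …, 180} in uniformly random order; by symmetry P[π(i) > π(j)] = 1/2.
By linearity: E[X] = 16110 · (1/2) = C(180, 2) · (1/2) = 16110/2 = 8055 ≈ 8055.000000.

E[X] = 8055 = 8055.000000.


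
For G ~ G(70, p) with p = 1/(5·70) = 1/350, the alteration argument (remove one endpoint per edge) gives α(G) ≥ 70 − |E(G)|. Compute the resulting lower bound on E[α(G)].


E[|E(G)|] = C(70, 2)·p = 2415 · (1/350) = 69/10.
E[α(G)] ≥ n − E[|E(G)|] = 70 − 69/10 = 631/10.
Numerically: ≈ 63.100.
(This is only a lower bound; the true E[α(G)] may be larger.)

E[α(G)] ≥ 631/10 ≈ 63.100.


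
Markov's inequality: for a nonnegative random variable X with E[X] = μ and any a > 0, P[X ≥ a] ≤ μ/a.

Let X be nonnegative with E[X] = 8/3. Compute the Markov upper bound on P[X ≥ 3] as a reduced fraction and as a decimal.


μ = E[X] = 8/3, a = 3.
Markov: P[X ≥ 3] ≤ μ/a = (8/3)/3 = 8/9.
Numerically: ≈ 0.888889.
(Since a = 3 > μ = 2.666667, the bound 8/9 is < 1 and informative.)

P[X ≥ 3] ≤ 8/9 ≈ 0.888889.


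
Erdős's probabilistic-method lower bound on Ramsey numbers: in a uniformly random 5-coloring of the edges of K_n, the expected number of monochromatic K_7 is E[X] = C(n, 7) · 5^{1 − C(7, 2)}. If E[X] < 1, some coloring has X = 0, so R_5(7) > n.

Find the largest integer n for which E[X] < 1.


We need C(n, 7) · 5^{1 − 21} < 1, i.e. C(n, 7) < 5^{21 − 1} = 95367431640625.
Check values of n near the boundary:
  n = 336: C(336, 7) = 90079147136880; 90079147136880 < 95367431640625? YES
  n = 337: C(337, 7) = 91989916924632; 91989916924632 < 95367431640625? YES
  n = 338: C(338, 7) = 93935323022736; 93935323022736 < 95367431640625? YES
  n = 339: C(339, 7) = 95915887062372; 95915887062372 < 95367431640625? NO
  n = 340: C(340, 7) = 97932136940560; 97932136940560 < 95367431640625? NO
  n = 341: C(341, 7) = 99984606876440; 99984606876440 < 95367431640625? NO
The largest n with C(n, 7) < 95367431640625 is n = 338 (where E[X] = 93935323022736/95367431640625 ≈ 0.98498). Hence R_5(7) > 338, i.e. R_5(7) ≥ 339.

Largest n = 338; hence R_5(7) > 338.


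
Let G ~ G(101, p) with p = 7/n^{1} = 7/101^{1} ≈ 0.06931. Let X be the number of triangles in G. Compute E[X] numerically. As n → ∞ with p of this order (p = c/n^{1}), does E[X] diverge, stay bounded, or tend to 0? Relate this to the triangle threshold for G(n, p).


Number of potential triangles: C(101, 3) = 166650.
Each occurs with probability p³ ≈ (0.06931)³ ≈ 3.329124e-04.
By linearity: E[X] = C(101, 3)·p³ ≈ 166650 · 3.329124e-04 ≈ 55.4799.
Here α = 1, so p = 7/n is exactly at the triangle threshold p ~ 1/n. Asymptotically E[X] → c³/6 = 7³/6 = 343/6 ≈ 57.1667, a bounded constant. In this regime the triangle count is asymptotically Poisson(c³/6).

E[X] ≈ 55.4799; in regime p = Θ(1/n^{1}) E[X] stays bounded (at the triangle threshold p ~ 1/n).


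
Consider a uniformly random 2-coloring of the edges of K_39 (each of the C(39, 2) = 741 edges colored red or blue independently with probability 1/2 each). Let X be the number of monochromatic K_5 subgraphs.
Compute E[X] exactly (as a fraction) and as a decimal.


Let X = Σ_S X_S over the C(39, 5) = 575757 subsets S of size 5, where X_S = 1 if the K_5 on S is monochromatic.
For a fixed S, the K_5 on S has C(5, 2) = 10 edges. P[all 10 edges red] = (1/2)^10, and likewise for blue, so P[monochromatic] = 2·(1/2)^10 = 2^{1 − 10} = 1/512.
Summing: E[X] = C(39, 5) · 2^{1 − 10} = 575757 · 1/512 = 575757/512.
Numerically: E[X] ≈ 1124.525391.

E[X] = C(39,5)·2^(1−C(5,2)) = 575757/512 ≈ 1124.525391.


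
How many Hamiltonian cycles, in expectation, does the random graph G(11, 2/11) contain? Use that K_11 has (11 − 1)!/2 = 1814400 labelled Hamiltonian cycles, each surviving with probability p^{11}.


K_11 has (11 − 1)!/2 = 1814400 labelled Hamiltonian cycles.
For each such Hamiltonian cycle H, let X_H = 1 if all 11 edges of H are present in G. Then P[X_H = 1] = p^{11} = (2/11)^{11} = 2048/285311670611.
Summing the indicators: E[X] = Σ_H E[X_H] = 1814400 · p^{11} = 1814400 · 2048/285311670611 = 3715891200/285311670611.
Numerically: E[X] ≈ 0.013024.

E[X] = 1814400 · (2/11)^{11} = 3715891200/285311670611 ≈ 0.013024.


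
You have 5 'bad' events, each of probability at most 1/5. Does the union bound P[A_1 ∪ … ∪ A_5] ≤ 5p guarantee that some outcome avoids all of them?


Union bound: P[∪_{i=1}^{5} A_i] ≤ Σ_i P[A_i] ≤ 5·p = 5·(1/5) = 1.
Numerically: 1 ≈ 1.0000000.
Is 1 < 1? NO.
Since the bound 1 is ≥ 1, the union bound is uninformative here; it does NOT by itself certify existence.

5·p = 1 ≈ 1.0000000; existence NOT certified by the union bound.


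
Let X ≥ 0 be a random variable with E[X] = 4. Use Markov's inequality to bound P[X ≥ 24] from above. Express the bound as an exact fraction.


μ = E[X] = 4, a = 24.
Markov: P[X ≥ 24] ≤ μ/a = (4)/24 = 1/6.
Numerically: ≈ 0.167.
(Since a = 24 > μ = 4.000, the bound 1/6 is < 1 and informative.)

P[X ≥ 24] ≤ 1/6 ≈ 0.167.


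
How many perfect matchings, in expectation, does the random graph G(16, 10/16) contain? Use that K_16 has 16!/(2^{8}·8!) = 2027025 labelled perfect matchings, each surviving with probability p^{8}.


K_16 has 16!/(2^{8}·8!) = 2027025 labelled perfect matchings.
For each such perfect matching H, let X_H = 1 if all 8 edges of H are present in G. Then P[X_H = 1] = p^{8} = (5/8)^{8} = 390625/16777216.
By linearity of expectation: E[X] = Σ_H E[X_H] = 2027025 · p^{8} = 2027025 · 390625/16777216 = 791806640625/16777216.
Numerically: E[X] ≈ 47195.

E[X] = 2027025 · (5/8)^{8} = 791806640625/16777216 ≈ 47195.


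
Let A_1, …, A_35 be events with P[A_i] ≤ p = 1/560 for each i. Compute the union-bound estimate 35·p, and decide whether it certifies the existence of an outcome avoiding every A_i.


Union bound: P[∪_{i=1}^{35} A_i] ≤ Σ_i P[A_i] ≤ 35·p = 35·(1/560) = 1/16.
Numerically: 1/16 ≈ 0.0625000.
Is 1/16 < 1? YES.
Since P[∪ A_i] ≤ 1/16 < 1, the complement has P[∩ A_i^c] ≥ 1 − 1/16 = 15/16 > 0, so some outcome avoids every A_i.

35·p = 1/16 ≈ 0.0625000; existence CERTIFIED by the union bound.


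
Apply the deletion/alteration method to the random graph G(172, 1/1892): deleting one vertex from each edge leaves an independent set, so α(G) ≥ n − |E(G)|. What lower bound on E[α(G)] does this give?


E[|E(G)|] = C(172, 2)·p = 14706 · (1/1892) = 171/22.
E[α(G)] ≥ n − E[|E(G)|] = 172 − 171/22 = 3613/22.
Numerically: ≈ 164.22727.
(This is only a lower bound; the true E[α(G)] may be larger.)

E[α(G)] ≥ 3613/22 ≈ 164.22727.


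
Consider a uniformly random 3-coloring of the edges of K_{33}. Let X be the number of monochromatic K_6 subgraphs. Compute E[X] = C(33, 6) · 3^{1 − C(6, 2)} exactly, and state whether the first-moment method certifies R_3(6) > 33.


E[X] = C(33, 6) · 3^{1 − 15} = 1107568 · 3^{−14} = 1107568/4782969.
As a reduced fraction: E[X] = 1107568/4782969 ≈ 0.2316.
Is E[X] < 1? YES.
Since E[X] < 1, there exists a 3-coloring of K_{33} with no monochromatic K_6; hence R_3(6) > 33.

E[X] = 1107568/4782969 ≈ 0.2316; E[X] < 1, so R_3(6) > 33.


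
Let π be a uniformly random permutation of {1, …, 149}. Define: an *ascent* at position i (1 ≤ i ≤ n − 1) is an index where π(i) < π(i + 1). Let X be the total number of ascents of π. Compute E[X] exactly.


Write X = Σ X_I over i = 1, …, 148, with X_I the indicator of one ascent.
There are 148 indicators.
For each fixed i, the pair (π(i), π(i+1)) is a uniformly random ordered pair of distinct values from {1, …, 149}; by symmetry P[π(i) < π(i+1)] = 1/2.
By linearity: E[X] = 148 · (1/2) = (149 − 1) · (1/2) = 74 ≈ 74.000000.

E[X] = 74 = 74.000000.


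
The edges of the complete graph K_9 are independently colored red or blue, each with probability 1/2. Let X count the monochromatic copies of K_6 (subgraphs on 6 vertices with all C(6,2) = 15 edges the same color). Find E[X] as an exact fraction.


Let X = Σ_S X_S over the C(9, 6) = 84 subsets S of size 6, where X_S = 1 if the K_6 on S is monochromatic.
For a fixed S, the K_6 on S has C(6, 2) = 15 edges. P[all 15 edges red] = (1/2)^15, and likewise for blue, so P[monochromatic] = 2·(1/2)^15 = 2^{1 − 15} = 1/16384.
By linearity: E[X] = C(9, 6) · 2^{1 − 15} = 84 · 1/16384 = 21/4096.
Numerically: E[X] ≈ 0.0051.

E[X] = C(9,6)·2^(1−C(6,2)) = 21/4096 ≈ 0.0051.


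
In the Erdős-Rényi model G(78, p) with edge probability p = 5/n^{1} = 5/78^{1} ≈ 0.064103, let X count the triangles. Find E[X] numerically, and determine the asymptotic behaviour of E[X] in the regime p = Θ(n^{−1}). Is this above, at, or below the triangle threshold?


Number of potential triangles: C(78, 3) = 76076.
Each occurs with probability p³ ≈ (0.064103)³ ≈ 2.6340633e-04.
By linearity: E[X] = C(78, 3)·p³ ≈ 76076 · 2.6340633e-04 ≈ 20.03890.
Here α = 1, so p = 5/n is exactly at the triangle threshold p ~ 1/n. Asymptotically E[X] → c³/6 = 5³/6 = 125/6 ≈ 20.83333, a bounded constant. In this regime the triangle count is asymptotically Poisson(c³/6).

E[X] ≈ 20.03890; in regime p = Θ(1/n^{1}) E[X] stays bounded (at the triangle threshold p ~ 1/n).


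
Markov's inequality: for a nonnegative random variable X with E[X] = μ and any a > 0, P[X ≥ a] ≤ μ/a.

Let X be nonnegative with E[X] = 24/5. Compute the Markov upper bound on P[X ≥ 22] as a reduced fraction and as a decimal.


μ = E[X] = 24/5, a = 22.
Markov: P[X ≥ 22] ≤ μ/a = (24/5)/22 = 12/55.
Numerically: ≈ 0.218182.
(Since a = 22 > μ = 4.800000, the bound 12/55 is < 1 and informative.)

P[X ≥ 22] ≤ 12/55 ≈ 0.218182.


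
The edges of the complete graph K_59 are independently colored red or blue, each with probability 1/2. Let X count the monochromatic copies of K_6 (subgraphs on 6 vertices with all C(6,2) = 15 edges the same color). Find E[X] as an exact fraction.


Let X = Σ_S X_S over the C(59, 6) = 45057474 subsets S of size 6, where X_S = 1 if the K_6 on S is monochromatic.
For a fixed S, the K_6 on S has C(6, 2) = 15 edges. P[all 15 edges red] = (1/2)^15, and likewise for blue, so P[monochromatic] = 2·(1/2)^15 = 2^{1 − 15} = 1/16384.
By linearity of expectation: E[X] = C(59, 6) · 2^{1 − 15} = 45057474 · 1/16384 = 22528737/8192.
Numerically: E[X] ≈ 2750.0900.

E[X] = C(59,6)·2^(1−C(6,2)) = 22528737/8192 ≈ 2750.0900.
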